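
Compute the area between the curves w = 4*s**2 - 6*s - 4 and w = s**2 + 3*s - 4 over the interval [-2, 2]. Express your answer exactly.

The difference (4*s**2 - 6*s - 4) - (s**2 + 3*s - 4) = 3*s**2 - 9*s changes sign at s = 0 inside [-2, 2], so split the integral there.
∫[-2,0] (3*s**2 - 9*s) ds = 26.
∫[0,2] (3*s**2 - 9*s) ds = -10; the area of that piece is 10.
Total area = 26 + 10 = 36.

36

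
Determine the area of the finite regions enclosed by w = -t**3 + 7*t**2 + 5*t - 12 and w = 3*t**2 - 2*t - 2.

937/12

Set the curves equal: -t**3 + 7*t**2 + 5*t - 12 = 3*t**2 - 2*t - 2, so -t**3 + 4*t**2 + 7*t - 10 = 0, which factors as -(t - 5)*(t - 1)*(t + 2) = 0. The curves meet at t = -2, 1, 5.
On [-2, 1], w = 3*t**2 - 2*t - 2 is on top; that piece has area ∫[-2,1] (-(-t**3 + 4*t**2 + 7*t - 10)) dt = 99/4.
On [1, 5], w = -t**3 + 7*t**2 + 5*t - 12 is on top; that piece has area ∫[1,5] (-t**3 + 4*t**2 + 7*t - 10) dt = 160/3.
Total enclosed area = 99/4 + 160/3 = 937/12.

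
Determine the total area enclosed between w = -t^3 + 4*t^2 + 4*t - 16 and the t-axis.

148/3

The curve meets the t-axis where -t^3 + 4*t^2 + 4*t - 16 = 0, i.e. -(t - 4)*(t - 2)*(t + 2) = 0, at t = -2, 2, 4.
On [-2, 2] the curve lies below the axis; ∫[-2,2] (-t^3 + 4*t^2 + 4*t - 16) dt = -128/3, giving area 128/3.
On [2, 4] the curve lies above the axis; ∫[2,4] (-t^3 + 4*t^2 + 4*t - 16) dt = 20/3, giving area 20/3.
Total area = 128/3 + 20/3 = 148/3.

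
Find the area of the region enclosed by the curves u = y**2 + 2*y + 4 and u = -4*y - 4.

Both boundary curves give u as a function of y, so integrate with respect to y. Setting them equal: y**2 + 6*y + 8 = 0, i.e. (y + 2)*(y + 4) = 0, so they meet at y = -4, -2.
For y in [-4, -2], u = y**2 + 2*y + 4 is on the left; area = ∫[-4,-2] (-(y**2 + 6*y + 8)) dy = 4/3.

4/3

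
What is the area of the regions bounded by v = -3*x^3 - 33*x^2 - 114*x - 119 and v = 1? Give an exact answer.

Set the curves equal: -3*x^3 - 33*x^2 - 114*x - 119 = 1, so -3*x^3 - 33*x^2 - 114*x - 120 = 0, which factors as -3*(x + 2)*(x + 4)*(x + 5) = 0. The curves meet at x = -5, -4, -2.
On [-5, -4], v = 1 is on top; that piece has area ∫[-5,-4] (-(-3*x^3 - 33*x^2 - 114*x - 120)) dx = 5/4.
On [-4, -2], v = -3*x^3 - 33*x^2 - 114*x - 119 is on top; that piece has area ∫[-4,-2] (-3*x^3 - 33*x^2 - 114*x - 120) dx = 8.
Total enclosed area = 5/4 + 8 = 37/4.

37/4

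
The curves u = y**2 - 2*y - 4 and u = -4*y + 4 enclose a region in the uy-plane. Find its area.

Both boundary curves give u as a function of y, so integrate with respect to y. Setting them equal: y**2 + 2*y - 8 = 0, i.e. (y - 2)*(y + 4) = 0, so they meet at y = -4, 2.
For y in [-4, 2], u = y**2 - 2*y - 4 is on the left; area = ∫[-4,2] (-(y**2 + 2*y - 8)) dy = 36.

36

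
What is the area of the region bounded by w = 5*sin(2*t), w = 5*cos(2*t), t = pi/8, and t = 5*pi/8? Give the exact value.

5*sqrt(2)

On [pi/8, 5*pi/8], (5*sin(2*t)) - (5*cos(2*t)) = 5*sin(2*t) - 5*cos(2*t) is ≥ 0 throughout, so the area is a single integral of |5*sin(2*t) - 5*cos(2*t)|.
∫[pi/8,5*pi/8] (5*sin(2*t) - 5*cos(2*t)) dt = 5*sqrt(2).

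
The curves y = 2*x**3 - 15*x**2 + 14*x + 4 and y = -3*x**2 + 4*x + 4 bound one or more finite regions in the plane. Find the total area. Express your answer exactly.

Set the curves equal: 2*x**3 - 15*x**2 + 14*x + 4 = -3*x**2 + 4*x + 4, so 2*x**3 - 12*x**2 + 10*x = 0, which factors as 2*x*(x - 5)*(x - 1) = 0. The curves meet at x = 0, 1, 5.
On [0, 1], y = 2*x**3 - 15*x**2 + 14*x + 4 is on top; that piece has area ∫[0,1] (2*x**3 - 12*x**2 + 10*x) dx = 3/2.
On [1, 5], y = -3*x**2 + 4*x + 4 is on top; that piece has area ∫[1,5] (-(2*x**3 - 12*x**2 + 10*x)) dx = 64.
Total enclosed area = 3/2 + 64 = 131/2.

131/2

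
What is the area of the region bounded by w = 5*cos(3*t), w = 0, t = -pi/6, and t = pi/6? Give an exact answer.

10/3

On [-pi/6, pi/6], (5*cos(3*t)) - (0) = 5*cos(3*t) is ≥ 0 throughout, so the area is a single integral of |5*cos(3*t)|.
∫[-pi/6,pi/6] (5*cos(3*t)) dt = 10/3.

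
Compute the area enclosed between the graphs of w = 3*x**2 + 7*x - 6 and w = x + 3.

32

Set the curves equal: 3*x**2 + 7*x - 6 = x + 3, so 3*x**2 + 6*x - 9 = 0, which factors as 3*(x - 1)*(x + 3) = 0. The curves meet at x = -3, 1.
On [-3, 1], w = x + 3 is on top; that piece has area ∫[-3,1] (-(3*x**2 + 6*x - 9)) dx = 32.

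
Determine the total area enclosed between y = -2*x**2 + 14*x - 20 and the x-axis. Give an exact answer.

The curve meets the x-axis where -2*x**2 + 14*x - 20 = 0, i.e. -2*(x - 5)*(x - 2) = 0, at x = 2, 5.
On [2, 5] the curve lies above the axis; ∫[2,5] (-2*x**2 + 14*x - 20) dx = 9, giving area 9.

9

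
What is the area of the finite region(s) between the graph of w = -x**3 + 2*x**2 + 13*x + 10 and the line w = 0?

1741/12

The curve meets the x-axis where -x**3 + 2*x**2 + 13*x + 10 = 0, i.e. -(x - 5)*(x + 1)*(x + 2) = 0, at x = -2, -1, 5.
On [-2, -1] the curve lies below the axis; ∫[-2,-1] (-x**3 + 2*x**2 + 13*x + 10) dx = -13/12, giving area 13/12.
On [-1, 5] the curve lies above the axis; ∫[-1,5] (-x**3 + 2*x**2 + 13*x + 10) dx = 144, giving area 144.
Total area = 13/12 + 144 = 1741/12.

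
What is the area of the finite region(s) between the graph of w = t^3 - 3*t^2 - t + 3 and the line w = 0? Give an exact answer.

The curve meets the t-axis where t^3 - 3*t^2 - t + 3 = 0, i.e. (t - 3)*(t - 1)*(t + 1) = 0, at t = -1, 1, 3.
On [-1, 1] the curve lies above the axis; ∫[-1,1] (t^3 - 3*t^2 - t + 3) dt = 4, giving area 4.
On [1, 3] the curve lies below the axis; ∫[1,3] (t^3 - 3*t^2 - t + 3) dt = -4, giving area 4.
Total area = 4 + 4 = 8.

8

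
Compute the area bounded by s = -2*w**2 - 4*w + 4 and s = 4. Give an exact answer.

8/3

Both boundary curves give s as a function of w, so integrate with respect to w. Setting them equal: -2*w**2 - 4*w = 0, i.e. -2*w*(w + 2) = 0, so they meet at w = -2, 0.
For w in [-2, 0], s = -2*w**2 - 4*w + 4 is on the right; area = ∫[-2,0] (-2*w**2 - 4*w) dw = 8/3.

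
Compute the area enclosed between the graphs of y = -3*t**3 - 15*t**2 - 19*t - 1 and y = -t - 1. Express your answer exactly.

37/4

Set the curves equal: -3*t**3 - 15*t**2 - 19*t - 1 = -t - 1, so -3*t**3 - 15*t**2 - 18*t = 0, which factors as -3*t*(t + 2)*(t + 3) = 0. The curves meet at t = -3, -2, 0.
On [-3, -2], y = -t - 1 is on top; that piece has area ∫[-3,-2] (-(-3*t**3 - 15*t**2 - 18*t)) dt = 5/4.
On [-2, 0], y = -3*t**3 - 15*t**2 - 19*t - 1 is on top; that piece has area ∫[-2,0] (-3*t**3 - 15*t**2 - 18*t) dt = 8.
Total enclosed area = 5/4 + 8 = 37/4.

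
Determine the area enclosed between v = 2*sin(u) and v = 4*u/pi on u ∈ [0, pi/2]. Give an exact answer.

2 - pi/2

On [0, pi/2], (2*sin(u)) - (4*u/pi) = -4*u/pi + 2*sin(u) is ≥ 0 throughout, so the area is a single integral of |-4*u/pi + 2*sin(u)|.
∫[0,pi/2] (-4*u/pi + 2*sin(u)) du = 2 - pi/2.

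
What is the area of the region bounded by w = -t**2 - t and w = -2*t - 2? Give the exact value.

Set the curves equal: -t**2 - t = -2*t - 2, so -t**2 + t + 2 = 0, which factors as -(t - 2)*(t + 1) = 0. The curves meet at t = -1, 2.
On [-1, 2], w = -t**2 - t is on top; that piece has area ∫[-1,2] (-t**2 + t + 2) dt = 9/2.

9/2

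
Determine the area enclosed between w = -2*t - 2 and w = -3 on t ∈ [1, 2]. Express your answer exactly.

On [1, 2], (-2*t - 2) - (-3) = -2*t + 1 is ≤ 0 throughout, so the area is a single integral of |-2*t + 1|.
∫[1,2] (-2*t + 1) dt = -2; the area of that piece is 2.

2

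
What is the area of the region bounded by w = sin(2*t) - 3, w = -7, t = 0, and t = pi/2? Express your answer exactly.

1 + 2*pi

On [0, pi/2], (sin(2*t) - 3) - (-7) = sin(2*t) + 4 is ≥ 0 throughout, so the area is a single integral of |sin(2*t) + 4|.
∫[0,pi/2] (sin(2*t) + 4) dt = 1 + 2*pi.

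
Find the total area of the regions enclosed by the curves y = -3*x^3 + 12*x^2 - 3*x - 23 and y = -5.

71/2

Set the curves equal: -3*x^3 + 12*x^2 - 3*x - 23 = -5, so -3*x^3 + 12*x^2 - 3*x - 18 = 0, which factors as -3*(x - 3)*(x - 2)*(x + 1) = 0. The curves meet at x = -1, 2, 3.
On [-1, 2], y = -5 is on top; that piece has area ∫[-1,2] (-(-3*x^3 + 12*x^2 - 3*x - 18)) dx = 135/4.
On [2, 3], y = -3*x^3 + 12*x^2 - 3*x - 23 is on top; that piece has area ∫[2,3] (-3*x^3 + 12*x^2 - 3*x - 18) dx = 7/4.
Total enclosed area = 135/4 + 7/4 = 71/2.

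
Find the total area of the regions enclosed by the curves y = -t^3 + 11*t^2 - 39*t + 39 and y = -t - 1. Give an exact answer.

Set the curves equal: -t^3 + 11*t^2 - 39*t + 39 = -t - 1, so -t^3 + 11*t^2 - 38*t + 40 = 0, which factors as -(t - 5)*(t - 4)*(t - 2) = 0. The curves meet at t = 2, 4, 5.
On [2, 4], y = -t - 1 is on top; that piece has area ∫[2,4] (-(-t^3 + 11*t^2 - 38*t + 40)) dt = 8/3.
On [4, 5], y = -t^3 + 11*t^2 - 39*t + 39 is on top; that piece has area ∫[4,5] (-t^3 + 11*t^2 - 38*t + 40) dt = 5/12.
Total enclosed area = 8/3 + 5/12 = 37/12.

37/12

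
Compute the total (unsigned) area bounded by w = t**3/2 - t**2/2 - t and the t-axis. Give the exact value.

37/24

The curve meets the t-axis where t**3/2 - t**2/2 - t = 0, i.e. t*(t - 2)*(t + 1)/2 = 0, at t = -1, 0, 2.
On [-1, 0] the curve lies above the axis; ∫[-1,0] (t**3/2 - t**2/2 - t) dt = 5/24, giving area 5/24.
On [0, 2] the curve lies below the axis; ∫[0,2] (t**3/2 - t**2/2 - t) dt = -4/3, giving area 4/3.
Total area = 5/24 + 4/3 = 37/24.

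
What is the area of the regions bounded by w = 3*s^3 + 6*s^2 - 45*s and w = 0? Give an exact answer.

863/2

Set the curves equal: 3*s^3 + 6*s^2 - 45*s = 0, so 3*s^3 + 6*s^2 - 45*s = 0, which factors as 3*s*(s - 3)*(s + 5) = 0. The curves meet at s = -5, 0, 3.
On [-5, 0], w = 3*s^3 + 6*s^2 - 45*s is on top; that piece has area ∫[-5,0] (3*s^3 + 6*s^2 - 45*s) ds = 1375/4.
On [0, 3], w = 0 is on top; that piece has area ∫[0,3] (-(3*s^3 + 6*s^2 - 45*s)) ds = 351/4.
Total enclosed area = 1375/4 + 351/4 = 863/2.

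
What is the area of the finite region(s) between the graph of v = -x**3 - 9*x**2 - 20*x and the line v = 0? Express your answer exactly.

131/4

The curve meets the x-axis where -x**3 - 9*x**2 - 20*x = 0, i.e. -x*(x + 4)*(x + 5) = 0, at x = -5, -4, 0.
On [-5, -4] the curve lies below the axis; ∫[-5,-4] (-x**3 - 9*x**2 - 20*x) dx = -3/4, giving area 3/4.
On [-4, 0] the curve lies above the axis; ∫[-4,0] (-x**3 - 9*x**2 - 20*x) dx = 32, giving area 32.
Total area = 3/4 + 32 = 131/4.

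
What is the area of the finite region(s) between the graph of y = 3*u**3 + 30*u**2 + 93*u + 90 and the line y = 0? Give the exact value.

37/4

The curve meets the u-axis where 3*u**3 + 30*u**2 + 93*u + 90 = 0, i.e. 3*(u + 2)*(u + 3)*(u + 5) = 0, at u = -5, -3, -2.
On [-5, -3] the curve lies above the axis; ∫[-5,-3] (3*u**3 + 30*u**2 + 93*u + 90) du = 8, giving area 8.
On [-3, -2] the curve lies below the axis; ∫[-3,-2] (3*u**3 + 30*u**2 + 93*u + 90) du = -5/4, giving area 5/4.
Total area = 8 + 5/4 = 37/4.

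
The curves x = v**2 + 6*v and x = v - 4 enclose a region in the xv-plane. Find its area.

9/2

Both boundary curves give x as a function of v, so integrate with respect to v. Setting them equal: v**2 + 5*v + 4 = 0, i.e. (v + 1)*(v + 4) = 0, so they meet at v = -4, -1.
For v in [-4, -1], x = v**2 + 6*v is on the left; area = ∫[-4,-1] (-(v**2 + 5*v + 4)) dv = 9/2.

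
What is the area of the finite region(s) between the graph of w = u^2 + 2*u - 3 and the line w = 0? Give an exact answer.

32/3

The curve meets the u-axis where u^2 + 2*u - 3 = 0, i.e. (u - 1)*(u + 3) = 0, at u = -3, 1.
On [-3, 1] the curve lies below the axis; ∫[-3,1] (u^2 + 2*u - 3) du = -32/3, giving area 32/3.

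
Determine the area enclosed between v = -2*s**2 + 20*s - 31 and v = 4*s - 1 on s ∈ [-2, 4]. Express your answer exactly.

The difference (-2*s**2 + 20*s - 31) - (4*s - 1) = -2*s**2 + 16*s - 30 changes sign at s = 3 inside [-2, 4], so split the integral there.
∫[-2,3] (-2*s**2 + 16*s - 30) ds = -400/3; the area of that piece is 400/3.
∫[3,4] (-2*s**2 + 16*s - 30) ds = 4/3.
Total area = 400/3 + 4/3 = 404/3.

404/3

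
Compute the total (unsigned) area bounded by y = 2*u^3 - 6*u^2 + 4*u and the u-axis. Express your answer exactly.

The curve meets the u-axis where 2*u^3 - 6*u^2 + 4*u = 0, i.e. 2*u*(u - 2)*(u - 1) = 0, at u = 0, 1, 2.
On [0, 1] the curve lies above the axis; ∫[0,1] (2*u^3 - 6*u^2 + 4*u) du = 1/2, giving area 1/2.
On [1, 2] the curve lies below the axis; ∫[1,2] (2*u^3 - 6*u^2 + 4*u) du = -1/2, giving area 1/2.
Total area = 1/2 + 1/2 = 1.

1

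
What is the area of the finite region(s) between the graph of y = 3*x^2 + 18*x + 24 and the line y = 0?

4

The curve meets the x-axis where 3*x^2 + 18*x + 24 = 0, i.e. 3*(x + 2)*(x + 4) = 0, at x = -4, -2.
On [-4, -2] the curve lies below the axis; ∫[-4,-2] (3*x^2 + 18*x + 24) dx = -4, giving area 4.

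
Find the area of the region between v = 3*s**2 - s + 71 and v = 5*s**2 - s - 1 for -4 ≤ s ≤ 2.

384

On [-4, 2], (3*s**2 - s + 71) - (5*s**2 - s - 1) = -2*s**2 + 72 is ≥ 0 throughout, so the area is a single integral of |-2*s**2 + 72|.
∫[-4,2] (-2*s**2 + 72) ds = 384.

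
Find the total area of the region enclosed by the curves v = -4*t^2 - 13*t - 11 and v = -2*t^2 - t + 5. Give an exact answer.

8/3

Set the curves equal: -4*t^2 - 13*t - 11 = -2*t^2 - t + 5, so -2*t^2 - 12*t - 16 = 0, which factors as -2*(t + 2)*(t + 4) = 0. The curves meet at t = -4, -2.
On [-4, -2], v = -4*t^2 - 13*t - 11 is on top; that piece has area ∫[-4,-2] (-2*t^2 - 12*t - 16) dt = 8/3.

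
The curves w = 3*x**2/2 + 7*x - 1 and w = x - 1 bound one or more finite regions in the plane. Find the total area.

Set the curves equal: 3*x**2/2 + 7*x - 1 = x - 1, so 3*x**2/2 + 6*x = 0, which factors as 3*x*(x + 4)/2 = 0. The curves meet at x = -4, 0.
On [-4, 0], w = x - 1 is on top; that piece has area ∫[-4,0] (-(3*x**2/2 + 6*x)) dx = 16.

16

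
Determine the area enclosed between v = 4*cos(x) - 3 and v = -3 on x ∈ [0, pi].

8

The difference (4*cos(x) - 3) - (-3) = 4*cos(x) changes sign at x = pi/2 inside [0, pi], so split the integral there.
∫[0,pi/2] (4*cos(x)) dx = 4.
∫[pi/2,pi] (4*cos(x)) dx = -4; the area of that piece is 4.
Total area = 4 + 4 = 8.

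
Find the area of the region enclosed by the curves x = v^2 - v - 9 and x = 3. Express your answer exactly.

Both boundary curves give x as a function of v, so integrate with respect to v. Setting them equal: v^2 - v - 12 = 0, i.e. (v - 4)*(v + 3) = 0, so they meet at v = -3, 4.
For v in [-3, 4], x = v^2 - v - 9 is on the left; area = ∫[-3,4] (-(v^2 - v - 12)) dv = 343/6.

343/6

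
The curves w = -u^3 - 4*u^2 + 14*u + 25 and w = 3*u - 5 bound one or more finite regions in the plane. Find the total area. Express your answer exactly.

863/6

Set the curves equal: -u^3 - 4*u^2 + 14*u + 25 = 3*u - 5, so -u^3 - 4*u^2 + 11*u + 30 = 0, which factors as -(u - 3)*(u + 2)*(u + 5) = 0. The curves meet at u = -5, -2, 3.
On [-5, -2], w = 3*u - 5 is on top; that piece has area ∫[-5,-2] (-(-u^3 - 4*u^2 + 11*u + 30)) du = 117/4.
On [-2, 3], w = -u^3 - 4*u^2 + 14*u + 25 is on top; that piece has area ∫[-2,3] (-u^3 - 4*u^2 + 11*u + 30) du = 1375/12.
Total enclosed area = 117/4 + 1375/12 = 863/6.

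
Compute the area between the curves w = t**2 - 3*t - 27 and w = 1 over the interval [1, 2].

On [1, 2], (t**2 - 3*t - 27) - (1) = t**2 - 3*t - 28 is ≤ 0 throughout, so the area is a single integral of |t**2 - 3*t - 28|.
∫[1,2] (t**2 - 3*t - 28) dt = -181/6; the area of that piece is 181/6.

181/6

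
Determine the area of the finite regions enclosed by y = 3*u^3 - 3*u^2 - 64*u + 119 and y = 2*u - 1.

Set the curves equal: 3*u^3 - 3*u^2 - 64*u + 119 = 2*u - 1, so 3*u^3 - 3*u^2 - 66*u + 120 = 0, which factors as 3*(u - 4)*(u - 2)*(u + 5) = 0. The curves meet at u = -5, 2, 4.
On [-5, 2], y = 3*u^3 - 3*u^2 - 64*u + 119 is on top; that piece has area ∫[-5,2] (3*u^3 - 3*u^2 - 66*u + 120) du = 3773/4.
On [2, 4], y = 2*u - 1 is on top; that piece has area ∫[2,4] (-(3*u^3 - 3*u^2 - 66*u + 120)) du = 32.
Total enclosed area = 3773/4 + 32 = 3901/4.

3901/4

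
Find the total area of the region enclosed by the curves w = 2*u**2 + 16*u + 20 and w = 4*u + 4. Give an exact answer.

8/3

Set the curves equal: 2*u**2 + 16*u + 20 = 4*u + 4, so 2*u**2 + 12*u + 16 = 0, which factors as 2*(u + 2)*(u + 4) = 0. The curves meet at u = -4, -2.
On [-4, -2], w = 4*u + 4 is on top; that piece has area ∫[-4,-2] (-(2*u**2 + 12*u + 16)) du = 8/3.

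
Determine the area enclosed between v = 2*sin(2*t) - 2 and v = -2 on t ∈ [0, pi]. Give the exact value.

The difference (2*sin(2*t) - 2) - (-2) = 2*sin(2*t) changes sign at t = pi/2 inside [0, pi], so split the integral there.
∫[0,pi/2] (2*sin(2*t)) dt = 2.
∫[pi/2,pi] (2*sin(2*t)) dt = -2; the area of that piece is 2.
Total area = 2 + 2 = 4.

4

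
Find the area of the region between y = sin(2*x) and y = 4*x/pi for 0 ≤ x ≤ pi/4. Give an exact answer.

On [0, pi/4], (sin(2*x)) - (4*x/pi) = -4*x/pi + sin(2*x) is ≥ 0 throughout, so the area is a single integral of |-4*x/pi + sin(2*x)|.
∫[0,pi/4] (-4*x/pi + sin(2*x)) dx = 1/2 - pi/8.

1/2 - pi/8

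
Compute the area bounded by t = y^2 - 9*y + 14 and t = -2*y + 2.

Both boundary curves give t as a function of y, so integrate with respect to y. Setting them equal: y^2 - 7*y + 12 = 0, i.e. (y - 4)*(y - 3) = 0, so they meet at y = 3, 4.
For y in [3, 4], t = y^2 - 9*y + 14 is on the left; area = ∫[3,4] (-(y^2 - 7*y + 12)) dy = 1/6.

1/6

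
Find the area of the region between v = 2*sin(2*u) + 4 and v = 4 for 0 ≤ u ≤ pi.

The difference (2*sin(2*u) + 4) - (4) = 2*sin(2*u) changes sign at u = pi/2 inside [0, pi], so split the integral there.
∫[0,pi/2] (2*sin(2*u)) du = 2.
∫[pi/2,pi] (2*sin(2*u)) du = -2; the area of that piece is 2.
Total area = 2 + 2 = 4.

4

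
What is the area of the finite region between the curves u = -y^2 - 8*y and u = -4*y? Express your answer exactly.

Both boundary curves give u as a function of y, so integrate with respect to y. Setting them equal: -y^2 - 4*y = 0, i.e. -y*(y + 4) = 0, so they meet at y = -4, 0.
For y in [-4, 0], u = -y^2 - 8*y is on the right; area = ∫[-4,0] (-y^2 - 4*y) dy = 32/3.

32/3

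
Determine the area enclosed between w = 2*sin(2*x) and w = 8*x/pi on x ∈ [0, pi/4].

1 - pi/4

On [0, pi/4], (2*sin(2*x)) - (8*x/pi) = -8*x/pi + 2*sin(2*x) is ≥ 0 throughout, so the area is a single integral of |-8*x/pi + 2*sin(2*x)|.
∫[0,pi/4] (-8*x/pi + 2*sin(2*x)) dx = 1 - pi/4.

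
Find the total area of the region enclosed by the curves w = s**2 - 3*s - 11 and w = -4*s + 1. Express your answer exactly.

343/6

Set the curves equal: s**2 - 3*s - 11 = -4*s + 1, so s**2 + s - 12 = 0, which factors as (s - 3)*(s + 4) = 0. The curves meet at s = -4, 3.
On [-4, 3], w = -4*s + 1 is on top; that piece has area ∫[-4,3] (-(s**2 + s - 12)) ds = 343/6.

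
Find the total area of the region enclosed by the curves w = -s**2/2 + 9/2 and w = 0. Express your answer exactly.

18

Set the curves equal: -s**2/2 + 9/2 = 0, so -s**2/2 + 9/2 = 0, which factors as -(s - 3)*(s + 3)/2 = 0. The curves meet at s = -3, 3.
On [-3, 3], w = -s**2/2 + 9/2 is on top; that piece has area ∫[-3,3] (-s**2/2 + 9/2) ds = 18.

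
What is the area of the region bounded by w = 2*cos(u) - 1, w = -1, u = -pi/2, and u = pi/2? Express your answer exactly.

On [-pi/2, pi/2], (2*cos(u) - 1) - (-1) = 2*cos(u) is ≥ 0 throughout, so the area is a single integral of |2*cos(u)|.
∫[-pi/2,pi/2] (2*cos(u)) du = 4.

4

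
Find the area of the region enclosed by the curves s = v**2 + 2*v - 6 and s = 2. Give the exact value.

Both boundary curves give s as a function of v, so integrate with respect to v. Setting them equal: v**2 + 2*v - 8 = 0, i.e. (v - 2)*(v + 4) = 0, so they meet at v = -4, 2.
For v in [-4, 2], s = v**2 + 2*v - 6 is on the left; area = ∫[-4,2] (-(v**2 + 2*v - 8)) dv = 36.

36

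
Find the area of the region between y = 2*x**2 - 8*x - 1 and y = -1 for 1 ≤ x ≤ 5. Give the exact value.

68/3

The difference (2*x**2 - 8*x - 1) - (-1) = 2*x**2 - 8*x changes sign at x = 4 inside [1, 5], so split the integral there.
∫[1,4] (2*x**2 - 8*x) dx = -18; the area of that piece is 18.
∫[4,5] (2*x**2 - 8*x) dx = 14/3.
Total area = 18 + 14/3 = 68/3.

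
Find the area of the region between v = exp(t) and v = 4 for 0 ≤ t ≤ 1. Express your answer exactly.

On [0, 1], (exp(t)) - (4) = exp(t) - 4 is ≤ 0 throughout, so the area is a single integral of |exp(t) - 4|.
∫[0,1] (exp(t) - 4) dt = -5 + exp(1); the area of that piece is 5 - exp(1).

5 - exp(1)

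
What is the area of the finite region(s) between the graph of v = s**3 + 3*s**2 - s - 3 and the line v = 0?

8

The curve meets the s-axis where s**3 + 3*s**2 - s - 3 = 0, i.e. (s - 1)*(s + 1)*(s + 3) = 0, at s = -3, -1, 1.
On [-3, -1] the curve lies above the axis; ∫[-3,-1] (s**3 + 3*s**2 - s - 3) ds = 4, giving area 4.
On [-1, 1] the curve lies below the axis; ∫[-1,1] (s**3 + 3*s**2 - s - 3) ds = -4, giving area 4.
Total area = 4 + 4 = 8.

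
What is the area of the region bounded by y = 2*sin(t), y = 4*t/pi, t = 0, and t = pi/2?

2 - pi/2

On [0, pi/2], (2*sin(t)) - (4*t/pi) = -4*t/pi + 2*sin(t) is ≥ 0 throughout, so the area is a single integral of |-4*t/pi + 2*sin(t)|.
∫[0,pi/2] (-4*t/pi + 2*sin(t)) dt = 2 - pi/2.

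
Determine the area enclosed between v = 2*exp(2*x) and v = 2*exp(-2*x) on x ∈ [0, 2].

-2 + exp(-4) + exp(4)

On [0, 2], (2*exp(2*x)) - (2*exp(-2*x)) = 2*exp(2*x) - 2*exp(-2*x) is ≥ 0 throughout, so the area is a single integral of |2*exp(2*x) - 2*exp(-2*x)|.
∫[0,2] (2*exp(2*x) - 2*exp(-2*x)) dx = -2 + exp(-4) + exp(4).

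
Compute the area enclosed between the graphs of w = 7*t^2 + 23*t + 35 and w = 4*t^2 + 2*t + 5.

27/2

Set the curves equal: 7*t^2 + 23*t + 35 = 4*t^2 + 2*t + 5, so 3*t^2 + 21*t + 30 = 0, which factors as 3*(t + 2)*(t + 5) = 0. The curves meet at t = -5, -2.
On [-5, -2], w = 4*t^2 + 2*t + 5 is on top; that piece has area ∫[-5,-2] (-(3*t^2 + 21*t + 30)) dt = 27/2.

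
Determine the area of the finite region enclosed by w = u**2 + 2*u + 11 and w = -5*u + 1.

Set the curves equal: u**2 + 2*u + 11 = -5*u + 1, so u**2 + 7*u + 10 = 0, which factors as (u + 2)*(u + 5) = 0. The curves meet at u = -5, -2.
On [-5, -2], w = -5*u + 1 is on top; that piece has area ∫[-5,-2] (-(u**2 + 7*u + 10)) du = 9/2.

9/2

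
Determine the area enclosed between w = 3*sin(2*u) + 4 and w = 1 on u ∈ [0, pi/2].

3 + 3*pi/2

On [0, pi/2], (3*sin(2*u) + 4) - (1) = 3*sin(2*u) + 3 is ≥ 0 throughout, so the area is a single integral of |3*sin(2*u) + 3|.
∫[0,pi/2] (3*sin(2*u) + 3) du = 3 + 3*pi/2.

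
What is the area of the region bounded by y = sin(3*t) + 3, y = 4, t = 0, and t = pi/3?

-2/3 + pi/3

On [0, pi/3], (sin(3*t) + 3) - (4) = sin(3*t) - 1 is ≤ 0 throughout, so the area is a single integral of |sin(3*t) - 1|.
∫[0,pi/3] (sin(3*t) - 1) dt = 2/3 - pi/3; the area of that piece is -2/3 + pi/3.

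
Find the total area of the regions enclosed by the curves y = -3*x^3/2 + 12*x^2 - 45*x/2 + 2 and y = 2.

253/8

Set the curves equal: -3*x^3/2 + 12*x^2 - 45*x/2 + 2 = 2, so -3*x^3/2 + 12*x^2 - 45*x/2 = 0, which factors as -3*x*(x - 5)*(x - 3)/2 = 0. The curves meet at x = 0, 3, 5.
On [0, 3], y = 2 is on top; that piece has area ∫[0,3] (-(-3*x^3/2 + 12*x^2 - 45*x/2)) dx = 189/8.
On [3, 5], y = -3*x^3/2 + 12*x^2 - 45*x/2 + 2 is on top; that piece has area ∫[3,5] (-3*x^3/2 + 12*x^2 - 45*x/2) dx = 8.
Total enclosed area = 189/8 + 8 = 253/8.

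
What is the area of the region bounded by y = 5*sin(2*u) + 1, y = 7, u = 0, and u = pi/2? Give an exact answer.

-5 + 3*pi

On [0, pi/2], (5*sin(2*u) + 1) - (7) = 5*sin(2*u) - 6 is ≤ 0 throughout, so the area is a single integral of |5*sin(2*u) - 6|.
∫[0,pi/2] (5*sin(2*u) - 6) du = 5 - 3*pi; the area of that piece is -5 + 3*pi.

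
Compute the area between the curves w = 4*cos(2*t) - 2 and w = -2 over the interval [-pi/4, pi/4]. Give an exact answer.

On [-pi/4, pi/4], (4*cos(2*t) - 2) - (-2) = 4*cos(2*t) is ≥ 0 throughout, so the area is a single integral of |4*cos(2*t)|.
∫[-pi/4,pi/4] (4*cos(2*t)) dt = 4.

4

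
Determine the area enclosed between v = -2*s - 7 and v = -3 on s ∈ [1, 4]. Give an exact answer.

27

On [1, 4], (-2*s - 7) - (-3) = -2*s - 4 is ≤ 0 throughout, so the area is a single integral of |-2*s - 4|.
∫[1,4] (-2*s - 4) ds = -27; the area of that piece is 27.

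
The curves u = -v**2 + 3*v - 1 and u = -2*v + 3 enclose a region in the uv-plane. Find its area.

9/2

Both boundary curves give u as a function of v, so integrate with respect to v. Setting them equal: -v**2 + 5*v - 4 = 0, i.e. -(v - 4)*(v - 1) = 0, so they meet at v = 1, 4.
For v in [1, 4], u = -v**2 + 3*v - 1 is on the right; area = ∫[1,4] (-v**2 + 5*v - 4) dv = 9/2.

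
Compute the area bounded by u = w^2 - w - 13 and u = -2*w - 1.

343/6

Both boundary curves give u as a function of w, so integrate with respect to w. Setting them equal: w^2 + w - 12 = 0, i.e. (w - 3)*(w + 4) = 0, so they meet at w = -4, 3.
For w in [-4, 3], u = w^2 - w - 13 is on the left; area = ∫[-4,3] (-(w^2 + w - 12)) dw = 343/6.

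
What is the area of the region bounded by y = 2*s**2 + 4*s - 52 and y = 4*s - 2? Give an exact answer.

1000/3

Set the curves equal: 2*s**2 + 4*s - 52 = 4*s - 2, so 2*s**2 - 50 = 0, which factors as 2*(s - 5)*(s + 5) = 0. The curves meet at s = -5, 5.
On [-5, 5], y = 4*s - 2 is on top; that piece has area ∫[-5,5] (-(2*s**2 - 50)) ds = 1000/3.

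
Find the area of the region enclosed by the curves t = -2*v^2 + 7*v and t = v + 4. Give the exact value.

Both boundary curves give t as a function of v, so integrate with respect to v. Setting them equal: -2*v^2 + 6*v - 4 = 0, i.e. -2*(v - 2)*(v - 1) = 0, so they meet at v = 1, 2.
For v in [1, 2], t = -2*v^2 + 7*v is on the right; area = ∫[1,2] (-2*v^2 + 6*v - 4) dv = 1/3.

1/3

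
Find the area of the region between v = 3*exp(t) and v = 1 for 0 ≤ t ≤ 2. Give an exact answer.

On [0, 2], (3*exp(t)) - (1) = 3*exp(t) - 1 is ≥ 0 throughout, so the area is a single integral of |3*exp(t) - 1|.
∫[0,2] (3*exp(t) - 1) dt = -5 + 3*exp(2).

-5 + 3*exp(2)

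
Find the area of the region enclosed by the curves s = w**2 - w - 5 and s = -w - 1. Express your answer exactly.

32/3

Both boundary curves give s as a function of w, so integrate with respect to w. Setting them equal: w**2 - 4 = 0, i.e. (w - 2)*(w + 2) = 0, so they meet at w = -2, 2.
For w in [-2, 2], s = w**2 - w - 5 is on the left; area = ∫[-2,2] (-(w**2 - 4)) dw = 32/3.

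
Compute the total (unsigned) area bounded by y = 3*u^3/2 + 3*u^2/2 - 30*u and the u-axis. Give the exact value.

2521/8

The curve meets the u-axis where 3*u^3/2 + 3*u^2/2 - 30*u = 0, i.e. 3*u*(u - 4)*(u + 5)/2 = 0, at u = -5, 0, 4.
On [-5, 0] the curve lies above the axis; ∫[-5,0] (3*u^3/2 + 3*u^2/2 - 30*u) du = 1625/8, giving area 1625/8.
On [0, 4] the curve lies below the axis; ∫[0,4] (3*u^3/2 + 3*u^2/2 - 30*u) du = -112, giving area 112.
Total area = 1625/8 + 112 = 2521/8.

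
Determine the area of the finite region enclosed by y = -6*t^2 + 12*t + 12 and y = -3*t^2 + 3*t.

125/2

Set the curves equal: -6*t^2 + 12*t + 12 = -3*t^2 + 3*t, so -3*t^2 + 9*t + 12 = 0, which factors as -3*(t - 4)*(t + 1) = 0. The curves meet at t = -1, 4.
On [-1, 4], y = -6*t^2 + 12*t + 12 is on top; that piece has area ∫[-1,4] (-3*t^2 + 9*t + 12) dt = 125/2.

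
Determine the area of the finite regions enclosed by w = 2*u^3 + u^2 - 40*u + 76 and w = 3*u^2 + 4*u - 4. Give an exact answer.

3901/6

Set the curves equal: 2*u^3 + u^2 - 40*u + 76 = 3*u^2 + 4*u - 4, so 2*u^3 - 2*u^2 - 44*u + 80 = 0, which factors as 2*(u - 4)*(u - 2)*(u + 5) = 0. The curves meet at u = -5, 2, 4.
On [-5, 2], w = 2*u^3 + u^2 - 40*u + 76 is on top; that piece has area ∫[-5,2] (2*u^3 - 2*u^2 - 44*u + 80) du = 3773/6.
On [2, 4], w = 3*u^2 + 4*u - 4 is on top; that piece has area ∫[2,4] (-(2*u^3 - 2*u^2 - 44*u + 80)) du = 64/3.
Total enclosed area = 3773/6 + 64/3 = 3901/6.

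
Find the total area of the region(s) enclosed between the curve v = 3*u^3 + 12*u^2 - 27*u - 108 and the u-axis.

1741/4

The curve meets the u-axis where 3*u^3 + 12*u^2 - 27*u - 108 = 0, i.e. 3*(u - 3)*(u + 3)*(u + 4) = 0, at u = -4, -3, 3.
On [-4, -3] the curve lies above the axis; ∫[-4,-3] (3*u^3 + 12*u^2 - 27*u - 108) du = 13/4, giving area 13/4.
On [-3, 3] the curve lies below the axis; ∫[-3,3] (3*u^3 + 12*u^2 - 27*u - 108) du = -432, giving area 432.
Total area = 13/4 + 432 = 1741/4.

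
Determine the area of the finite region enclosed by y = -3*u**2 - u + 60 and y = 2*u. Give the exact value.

Set the curves equal: -3*u**2 - u + 60 = 2*u, so -3*u**2 - 3*u + 60 = 0, which factors as -3*(u - 4)*(u + 5) = 0. The curves meet at u = -5, 4.
On [-5, 4], y = -3*u**2 - u + 60 is on top; that piece has area ∫[-5,4] (-3*u**2 - 3*u + 60) du = 729/2.

729/2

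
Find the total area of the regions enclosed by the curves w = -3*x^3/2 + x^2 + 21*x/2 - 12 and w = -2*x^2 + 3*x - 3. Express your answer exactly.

253/8

Set the curves equal: -3*x^3/2 + x^2 + 21*x/2 - 12 = -2*x^2 + 3*x - 3, so -3*x^3/2 + 3*x^2 + 15*x/2 - 9 = 0, which factors as -3*(x - 3)*(x - 1)*(x + 2)/2 = 0. The curves meet at x = -2, 1, 3.
On [-2, 1], w = -2*x^2 + 3*x - 3 is on top; that piece has area ∫[-2,1] (-(-3*x^3/2 + 3*x^2 + 15*x/2 - 9)) dx = 189/8.
On [1, 3], w = -3*x^3/2 + x^2 + 21*x/2 - 12 is on top; that piece has area ∫[1,3] (-3*x^3/2 + 3*x^2 + 15*x/2 - 9) dx = 8.
Total enclosed area = 189/8 + 8 = 253/8.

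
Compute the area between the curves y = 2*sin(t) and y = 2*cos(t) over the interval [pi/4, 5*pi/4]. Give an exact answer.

4*sqrt(2)

On [pi/4, 5*pi/4], (2*sin(t)) - (2*cos(t)) = 2*sin(t) - 2*cos(t) is ≥ 0 throughout, so the area is a single integral of |2*sin(t) - 2*cos(t)|.
∫[pi/4,5*pi/4] (2*sin(t) - 2*cos(t)) dt = 4*sqrt(2).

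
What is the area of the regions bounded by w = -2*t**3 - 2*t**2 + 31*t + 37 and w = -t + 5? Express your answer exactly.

863/3

Set the curves equal: -2*t**3 - 2*t**2 + 31*t + 37 = -t + 5, so -2*t**3 - 2*t**2 + 32*t + 32 = 0, which factors as -2*(t - 4)*(t + 1)*(t + 4) = 0. The curves meet at t = -4, -1, 4.
On [-4, -1], w = -t + 5 is on top; that piece has area ∫[-4,-1] (-(-2*t**3 - 2*t**2 + 32*t + 32)) dt = 117/2.
On [-1, 4], w = -2*t**3 - 2*t**2 + 31*t + 37 is on top; that piece has area ∫[-1,4] (-2*t**3 - 2*t**2 + 32*t + 32) dt = 1375/6.
Total enclosed area = 117/2 + 1375/6 = 863/3.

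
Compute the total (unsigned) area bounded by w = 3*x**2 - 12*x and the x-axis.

The curve meets the x-axis where 3*x**2 - 12*x = 0, i.e. 3*x*(x - 4) = 0, at x = 0, 4.
On [0, 4] the curve lies below the axis; ∫[0,4] (3*x**2 - 12*x) dx = -32, giving area 32.

32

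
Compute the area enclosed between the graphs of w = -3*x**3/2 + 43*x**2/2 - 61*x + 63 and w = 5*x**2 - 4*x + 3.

Set the curves equal: -3*x**3/2 + 43*x**2/2 - 61*x + 63 = 5*x**2 - 4*x + 3, so -3*x**3/2 + 33*x**2/2 - 57*x + 60 = 0, which factors as -3*(x - 5)*(x - 4)*(x - 2)/2 = 0. The curves meet at x = 2, 4, 5.
On [2, 4], w = 5*x**2 - 4*x + 3 is on top; that piece has area ∫[2,4] (-(-3*x**3/2 + 33*x**2/2 - 57*x + 60)) dx = 4.
On [4, 5], w = -3*x**3/2 + 43*x**2/2 - 61*x + 63 is on top; that piece has area ∫[4,5] (-3*x**3/2 + 33*x**2/2 - 57*x + 60) dx = 5/8.
Total enclosed area = 4 + 5/8 = 37/8.

37/8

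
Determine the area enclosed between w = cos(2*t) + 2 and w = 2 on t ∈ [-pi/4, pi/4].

1

On [-pi/4, pi/4], (cos(2*t) + 2) - (2) = cos(2*t) is ≥ 0 throughout, so the area is a single integral of |cos(2*t)|.
∫[-pi/4,pi/4] (cos(2*t)) dt = 1.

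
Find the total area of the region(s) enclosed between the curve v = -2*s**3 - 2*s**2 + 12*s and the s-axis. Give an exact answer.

253/6

The curve meets the s-axis where -2*s**3 - 2*s**2 + 12*s = 0, i.e. -2*s*(s - 2)*(s + 3) = 0, at s = -3, 0, 2.
On [-3, 0] the curve lies below the axis; ∫[-3,0] (-2*s**3 - 2*s**2 + 12*s) ds = -63/2, giving area 63/2.
On [0, 2] the curve lies above the axis; ∫[0,2] (-2*s**3 - 2*s**2 + 12*s) ds = 32/3, giving area 32/3.
Total area = 63/2 + 32/3 = 253/6.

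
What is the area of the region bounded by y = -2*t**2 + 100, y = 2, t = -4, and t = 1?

On [-4, 1], (-2*t**2 + 100) - (2) = -2*t**2 + 98 is ≥ 0 throughout, so the area is a single integral of |-2*t**2 + 98|.
∫[-4,1] (-2*t**2 + 98) dt = 1340/3.

1340/3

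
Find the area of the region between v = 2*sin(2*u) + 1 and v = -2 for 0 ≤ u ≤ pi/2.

2 + 3*pi/2

On [0, pi/2], (2*sin(2*u) + 1) - (-2) = 2*sin(2*u) + 3 is ≥ 0 throughout, so the area is a single integral of |2*sin(2*u) + 3|.
∫[0,pi/2] (2*sin(2*u) + 3) du = 2 + 3*pi/2.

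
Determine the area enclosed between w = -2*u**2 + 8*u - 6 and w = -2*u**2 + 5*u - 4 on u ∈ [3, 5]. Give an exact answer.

On [3, 5], (-2*u**2 + 8*u - 6) - (-2*u**2 + 5*u - 4) = 3*u - 2 is ≥ 0 throughout, so the area is a single integral of |3*u - 2|.
∫[3,5] (3*u - 2) du = 20.

20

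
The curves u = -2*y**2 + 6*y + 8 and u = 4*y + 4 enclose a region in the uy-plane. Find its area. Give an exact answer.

9

Both boundary curves give u as a function of y, so integrate with respect to y. Setting them equal: -2*y**2 + 2*y + 4 = 0, i.e. -2*(y - 2)*(y + 1) = 0, so they meet at y = -1, 2.
For y in [-1, 2], u = -2*y**2 + 6*y + 8 is on the right; area = ∫[-1,2] (-2*y**2 + 2*y + 4) dy = 9.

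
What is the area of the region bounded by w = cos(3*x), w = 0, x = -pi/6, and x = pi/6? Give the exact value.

On [-pi/6, pi/6], (cos(3*x)) - (0) = cos(3*x) is ≥ 0 throughout, so the area is a single integral of |cos(3*x)|.
∫[-pi/6,pi/6] (cos(3*x)) dx = 2/3.

2/3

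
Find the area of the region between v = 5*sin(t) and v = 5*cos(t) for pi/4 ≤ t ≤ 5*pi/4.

On [pi/4, 5*pi/4], (5*sin(t)) - (5*cos(t)) = 5*sin(t) - 5*cos(t) is ≥ 0 throughout, so the area is a single integral of |5*sin(t) - 5*cos(t)|.
∫[pi/4,5*pi/4] (5*sin(t) - 5*cos(t)) dt = 10*sqrt(2).

10*sqrt(2)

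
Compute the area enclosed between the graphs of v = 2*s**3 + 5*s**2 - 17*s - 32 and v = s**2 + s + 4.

Set the curves equal: 2*s**3 + 5*s**2 - 17*s - 32 = s**2 + s + 4, so 2*s**3 + 4*s**2 - 18*s - 36 = 0, which factors as 2*(s - 3)*(s + 2)*(s + 3) = 0. The curves meet at s = -3, -2, 3.
On [-3, -2], v = 2*s**3 + 5*s**2 - 17*s - 32 is on top; that piece has area ∫[-3,-2] (2*s**3 + 4*s**2 - 18*s - 36) ds = 11/6.
On [-2, 3], v = s**2 + s + 4 is on top; that piece has area ∫[-2,3] (-(2*s**3 + 4*s**2 - 18*s - 36)) ds = 875/6.
Total enclosed area = 11/6 + 875/6 = 443/3.

443/3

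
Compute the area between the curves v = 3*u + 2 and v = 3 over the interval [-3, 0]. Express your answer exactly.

On [-3, 0], (3*u + 2) - (3) = 3*u - 1 is ≤ 0 throughout, so the area is a single integral of |3*u - 1|.
∫[-3,0] (3*u - 1) du = -33/2; the area of that piece is 33/2.

33/2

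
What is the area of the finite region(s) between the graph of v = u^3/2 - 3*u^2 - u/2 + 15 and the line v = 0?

The curve meets the u-axis where u^3/2 - 3*u^2 - u/2 + 15 = 0, i.e. (u - 5)*(u - 3)*(u + 2)/2 = 0, at u = -2, 3, 5.
On [-2, 3] the curve lies above the axis; ∫[-2,3] (u^3/2 - 3*u^2 - u/2 + 15) du = 375/8, giving area 375/8.
On [3, 5] the curve lies below the axis; ∫[3,5] (u^3/2 - 3*u^2 - u/2 + 15) du = -4, giving area 4.
Total area = 375/8 + 4 = 407/8.

407/8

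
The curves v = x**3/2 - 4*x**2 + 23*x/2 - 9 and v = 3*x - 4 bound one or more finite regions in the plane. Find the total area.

71/12

Set the curves equal: x**3/2 - 4*x**2 + 23*x/2 - 9 = 3*x - 4, so x**3/2 - 4*x**2 + 17*x/2 - 5 = 0, which factors as (x - 5)*(x - 2)*(x - 1)/2 = 0. The curves meet at x = 1, 2, 5.
On [1, 2], v = x**3/2 - 4*x**2 + 23*x/2 - 9 is on top; that piece has area ∫[1,2] (x**3/2 - 4*x**2 + 17*x/2 - 5) dx = 7/24.
On [2, 5], v = 3*x - 4 is on top; that piece has area ∫[2,5] (-(x**3/2 - 4*x**2 + 17*x/2 - 5)) dx = 45/8.
Total enclosed area = 7/24 + 45/8 = 71/12.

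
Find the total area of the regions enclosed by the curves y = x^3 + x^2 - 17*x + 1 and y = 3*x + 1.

2521/12

Set the curves equal: x^3 + x^2 - 17*x + 1 = 3*x + 1, so x^3 + x^2 - 20*x = 0, which factors as x*(x - 4)*(x + 5) = 0. The curves meet at x = -5, 0, 4.
On [-5, 0], y = x^3 + x^2 - 17*x + 1 is on top; that piece has area ∫[-5,0] (x^3 + x^2 - 20*x) dx = 1625/12.
On [0, 4], y = 3*x + 1 is on top; that piece has area ∫[0,4] (-(x^3 + x^2 - 20*x)) dx = 224/3.
Total enclosed area = 1625/12 + 224/3 = 2521/12.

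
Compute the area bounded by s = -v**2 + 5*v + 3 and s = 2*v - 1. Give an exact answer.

125/6

Both boundary curves give s as a function of v, so integrate with respect to v. Setting them equal: -v**2 + 3*v + 4 = 0, i.e. -(v - 4)*(v + 1) = 0, so they meet at v = -1, 4.
For v in [-1, 4], s = -v**2 + 5*v + 3 is on the right; area = ∫[-1,4] (-v**2 + 3*v + 4) dv = 125/6.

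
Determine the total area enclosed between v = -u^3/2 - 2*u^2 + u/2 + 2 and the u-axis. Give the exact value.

253/24

The curve meets the u-axis where -u^3/2 - 2*u^2 + u/2 + 2 = 0, i.e. -(u - 1)*(u + 1)*(u + 4)/2 = 0, at u = -4, -1, 1.
On [-4, -1] the curve lies below the axis; ∫[-4,-1] (-u^3/2 - 2*u^2 + u/2 + 2) du = -63/8, giving area 63/8.
On [-1, 1] the curve lies above the axis; ∫[-1,1] (-u^3/2 - 2*u^2 + u/2 + 2) du = 8/3, giving area 8/3.
Total area = 63/8 + 8/3 = 253/24.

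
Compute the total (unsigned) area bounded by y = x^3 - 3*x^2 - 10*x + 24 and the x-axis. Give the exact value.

The curve meets the x-axis where x^3 - 3*x^2 - 10*x + 24 = 0, i.e. (x - 4)*(x - 2)*(x + 3) = 0, at x = -3, 2, 4.
On [-3, 2] the curve lies above the axis; ∫[-3,2] (x^3 - 3*x^2 - 10*x + 24) dx = 375/4, giving area 375/4.
On [2, 4] the curve lies below the axis; ∫[2,4] (x^3 - 3*x^2 - 10*x + 24) dx = -8, giving area 8.
Total area = 375/4 + 8 = 407/4.

407/4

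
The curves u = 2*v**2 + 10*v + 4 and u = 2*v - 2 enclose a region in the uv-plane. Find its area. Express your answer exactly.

8/3

Both boundary curves give u as a function of v, so integrate with respect to v. Setting them equal: 2*v**2 + 8*v + 6 = 0, i.e. 2*(v + 1)*(v + 3) = 0, so they meet at v = -3, -1.
For v in [-3, -1], u = 2*v**2 + 10*v + 4 is on the left; area = ∫[-3,-1] (-(2*v**2 + 8*v + 6)) dv = 8/3.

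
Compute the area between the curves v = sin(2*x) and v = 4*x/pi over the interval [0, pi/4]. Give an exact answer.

On [0, pi/4], (sin(2*x)) - (4*x/pi) = -4*x/pi + sin(2*x) is ≥ 0 throughout, so the area is a single integral of |-4*x/pi + sin(2*x)|.
∫[0,pi/4] (-4*x/pi + sin(2*x)) dx = 1/2 - pi/8.

1/2 - pi/8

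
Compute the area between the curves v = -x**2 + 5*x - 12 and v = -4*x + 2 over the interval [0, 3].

89/6

The difference (-x**2 + 5*x - 12) - (-4*x + 2) = -x**2 + 9*x - 14 changes sign at x = 2 inside [0, 3], so split the integral there.
∫[0,2] (-x**2 + 9*x - 14) dx = -38/3; the area of that piece is 38/3.
∫[2,3] (-x**2 + 9*x - 14) dx = 13/6.
Total area = 38/3 + 13/6 = 89/6.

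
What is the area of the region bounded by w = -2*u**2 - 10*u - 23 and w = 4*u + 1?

1/3

Set the curves equal: -2*u**2 - 10*u - 23 = 4*u + 1, so -2*u**2 - 14*u - 24 = 0, which factors as -2*(u + 3)*(u + 4) = 0. The curves meet at u = -4, -3.
On [-4, -3], w = -2*u**2 - 10*u - 23 is on top; that piece has area ∫[-4,-3] (-2*u**2 - 14*u - 24) du = 1/3.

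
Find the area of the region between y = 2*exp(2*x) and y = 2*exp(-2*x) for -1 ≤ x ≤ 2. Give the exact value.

The difference (2*exp(2*x)) - (2*exp(-2*x)) = 2*exp(2*x) - 2*exp(-2*x) changes sign at x = 0 inside [-1, 2], so split the integral there.
∫[-1,0] (2*exp(2*x) - 2*exp(-2*x)) dx = -exp(2) - exp(-2) + 2; the area of that piece is -2 + exp(-2) + exp(2).
∫[0,2] (2*exp(2*x) - 2*exp(-2*x)) dx = -2 + exp(-4) + exp(4).
Total area = (-2 + exp(-2) + exp(2)) + (-2 + exp(-4) + exp(4)) = -4 + exp(-4) + exp(-2) + exp(2) + exp(4).

-4 + exp(-4) + exp(-2) + exp(2) + exp(4)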